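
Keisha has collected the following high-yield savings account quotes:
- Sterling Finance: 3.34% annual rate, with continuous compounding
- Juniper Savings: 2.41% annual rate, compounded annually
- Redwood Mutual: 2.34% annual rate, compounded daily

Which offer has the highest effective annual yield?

Sterling Finance

Sterling Finance: e^0.0334 − 1 = 3.396%
Juniper Savings: compounded annually, EAR = 2.410%
Redwood Mutual: (1 + 0.0234/365)^365 − 1 = 2.368%
The highest effective annual rate is Sterling Finance at 3.396%.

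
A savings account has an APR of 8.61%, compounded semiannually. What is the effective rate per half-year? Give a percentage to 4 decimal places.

With a nominal annual rate compounded semiannually, the periodic rate is the nominal rate divided by 2.
i = 0.0861 / 2 = 0.0430500 = 4.3050%.

4.3050%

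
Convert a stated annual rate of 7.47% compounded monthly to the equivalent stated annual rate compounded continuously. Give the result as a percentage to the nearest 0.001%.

7.447%

EAR = (1 + 0.0747/12)^12 − 1 = 0.077311.
Equivalent continuous rate: r = ln(1 + 0.077311) = 0.074468 = 7.447%.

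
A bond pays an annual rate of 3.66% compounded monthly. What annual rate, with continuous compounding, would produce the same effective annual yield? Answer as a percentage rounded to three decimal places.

3.654%

EAR = (1 + 0.0366/12)^12 − 1 = 0.037220.
Equivalent continuous rate: r = ln(1 + 0.037220) = 0.036544 = 3.654%.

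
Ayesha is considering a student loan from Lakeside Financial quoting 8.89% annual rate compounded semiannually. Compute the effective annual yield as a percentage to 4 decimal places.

9.0876%

EAR = (1 + 0.0889/2)^2 − 1.
= 1.090876 − 1 = 9.0876%.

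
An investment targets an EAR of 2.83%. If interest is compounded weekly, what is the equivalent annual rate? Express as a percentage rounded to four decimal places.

2.7914%

(1 + r/52)^52 − 1 = 0.0283, so 1 + r/52 = 1.0283^(1/52).
r/52 = 0.000537, so r = 0.027914 = 2.7914%.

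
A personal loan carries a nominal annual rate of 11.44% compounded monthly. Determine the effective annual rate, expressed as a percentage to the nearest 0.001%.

12.059%

EAR = (1 + 0.1144/12)^12 − 1.
= (1 + 0.009533)^12 − 1 = 1.120593 − 1 = 12.059%.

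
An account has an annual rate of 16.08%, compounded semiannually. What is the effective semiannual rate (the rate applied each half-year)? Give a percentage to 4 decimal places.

8.0400%

With a nominal annual rate compounded semiannually, the periodic rate is the nominal rate divided by 2.
i = 0.1608 / 2 = 0.0804000 = 8.0400%.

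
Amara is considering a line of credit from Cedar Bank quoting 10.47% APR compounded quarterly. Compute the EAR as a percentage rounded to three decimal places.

10.888%

EAR = (1 + 0.1047/4)^4 − 1.
= (1 + 0.026175)^4 − 1 = 1.108883 − 1 = 10.888%.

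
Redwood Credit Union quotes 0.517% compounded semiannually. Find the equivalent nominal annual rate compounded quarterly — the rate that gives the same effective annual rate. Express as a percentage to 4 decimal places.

EAR = (1 + 0.00517/2)^2 − 1 = 0.005177.
Solve (1 + r/4)^4 = 1.005177: r/4 = 1.005177^(1/4) − 1 = 0.001292, so r = 0.005167 = 0.5167%.

0.5167%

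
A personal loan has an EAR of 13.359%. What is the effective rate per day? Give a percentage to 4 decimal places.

0.0344%

The per-day rate i satisfies (1 + i)^365 = 1 + 0.13359.
i = 1.13359^(1/365) − 1 = 0.0003436 = 0.0344%.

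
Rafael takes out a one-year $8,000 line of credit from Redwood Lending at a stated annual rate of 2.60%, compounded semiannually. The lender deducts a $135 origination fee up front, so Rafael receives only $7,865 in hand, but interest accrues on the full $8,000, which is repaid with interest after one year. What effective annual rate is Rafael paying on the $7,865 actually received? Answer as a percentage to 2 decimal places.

Amount owed after one year: 8,000 × (1 + 0.0260/2)^2 = 8,000 × 1.026169 = $8,209.35.
Effective rate on net proceeds: 8,209.35 / 7,865 − 1 = 0.043783 = 4.38%.

4.38%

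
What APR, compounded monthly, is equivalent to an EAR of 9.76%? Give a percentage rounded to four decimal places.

(1 + r/12)^12 − 1 = 0.0976, so 1 + r/12 = 1.0976^(1/12).
r/12 = 0.007791, so r = 0.093488 = 9.3488%.

9.3488%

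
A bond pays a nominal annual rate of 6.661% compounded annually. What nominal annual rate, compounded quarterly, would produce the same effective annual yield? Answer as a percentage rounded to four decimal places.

Compounded annually, EAR = nominal = 0.066610.
Solve (1 + r/4)^4 = 1.066610: r/4 = 1.066610^(1/4) − 1 = 0.016252, so r = 0.065008 = 6.5008%.

6.5008%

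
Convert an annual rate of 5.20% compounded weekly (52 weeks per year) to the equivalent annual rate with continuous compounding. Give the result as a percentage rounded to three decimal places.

EAR = (1 + 0.0520/52)^52 − 1 = 0.053348.
Equivalent continuous rate: r = ln(1 + 0.053348) = 0.051974 = 5.197%.

5.197%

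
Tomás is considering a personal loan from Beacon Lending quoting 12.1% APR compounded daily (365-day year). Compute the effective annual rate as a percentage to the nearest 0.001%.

EAR = (1 + 0.121/365)^365 − 1.
= 1.128602 − 1 = 12.860%.

12.860%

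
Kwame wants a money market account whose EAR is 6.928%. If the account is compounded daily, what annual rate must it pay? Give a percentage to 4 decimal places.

6.6992%

(1 + r/365)^365 − 1 = 0.06928, so 1 + r/365 = 1.06928^(1/365).
r/365 = 0.000184, so r = 0.066992 = 6.6992%.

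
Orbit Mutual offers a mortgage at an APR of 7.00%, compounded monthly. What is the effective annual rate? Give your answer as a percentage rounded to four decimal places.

7.2290%

EAR = (1 + 0.0700/12)^12 − 1.
= (1 + 0.005833)^12 − 1 = 1.072290 − 1 = 7.2290%.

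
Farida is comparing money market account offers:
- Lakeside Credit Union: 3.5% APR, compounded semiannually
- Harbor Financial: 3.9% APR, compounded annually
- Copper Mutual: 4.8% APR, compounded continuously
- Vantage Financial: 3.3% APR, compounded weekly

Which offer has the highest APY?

Copper Mutual

Lakeside Credit Union: (1 + 0.035/2)^2 − 1 = 3.531%
Harbor Financial: compounded annually, EAR = 3.900%
Copper Mutual: e^0.048 − 1 = 4.917%
Vantage Financial: (1 + 0.033/52)^52 − 1 = 3.354%
The highest effective annual rate is Copper Mutual at 4.917%.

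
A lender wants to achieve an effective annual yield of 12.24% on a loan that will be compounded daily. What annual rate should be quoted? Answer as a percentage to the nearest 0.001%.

11.549%

(1 + r/365)^365 − 1 = 0.1224, so 1 + r/365 = 1.1224^(1/365).
r/365 = 0.000316, so r = 0.115488 = 11.549%.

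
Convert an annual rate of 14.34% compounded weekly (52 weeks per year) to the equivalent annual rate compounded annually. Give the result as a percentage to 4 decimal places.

EAR = (1 + 0.1434/52)^52 − 1 = 0.153964.
Compounded annually, the equivalent nominal rate is the EAR itself: 15.3964%.

15.3964%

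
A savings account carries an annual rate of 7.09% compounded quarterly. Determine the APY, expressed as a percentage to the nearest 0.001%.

7.281%

EAR = (1 + 0.0709/4)^4 − 1.
= 1.072807 − 1 = 7.281%.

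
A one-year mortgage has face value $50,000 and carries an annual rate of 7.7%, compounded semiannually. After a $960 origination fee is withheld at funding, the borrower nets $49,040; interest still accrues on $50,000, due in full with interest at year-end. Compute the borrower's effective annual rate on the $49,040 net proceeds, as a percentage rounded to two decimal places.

9.96%

Amount owed after one year: 50,000 × (1 + 0.077/2)^2 = 50,000 × 1.078482 = $53,924.11.
Effective rate on net proceeds: 53,924.11 / 49,040 − 1 = 0.099594 = 9.96%.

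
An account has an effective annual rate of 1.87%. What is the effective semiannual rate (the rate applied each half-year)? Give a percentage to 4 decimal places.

0.9307%

The per-half-year rate i satisfies (1 + i)^2 = 1 + 0.0187.
i = 1.0187^(1/2) − 1 = 0.0093067 = 0.9307%.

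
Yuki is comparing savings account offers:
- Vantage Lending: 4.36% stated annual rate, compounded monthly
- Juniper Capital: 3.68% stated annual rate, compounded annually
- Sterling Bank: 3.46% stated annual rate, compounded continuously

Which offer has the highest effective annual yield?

Vantage Lending: (1 + 0.0436/12)^12 − 1 = 4.448%
Juniper Capital: compounded annually, EAR = 3.680%
Sterling Bank: e^0.0346 − 1 = 3.521%
The highest effective annual rate is Vantage Lending at 4.448%.

Vantage Lending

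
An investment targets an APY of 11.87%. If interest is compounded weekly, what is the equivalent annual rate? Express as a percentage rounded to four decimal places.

(1 + r/52)^52 − 1 = 0.1187, so 1 + r/52 = 1.1187^(1/52).
r/52 = 0.002159, so r = 0.112288 = 11.2288%.

11.2288%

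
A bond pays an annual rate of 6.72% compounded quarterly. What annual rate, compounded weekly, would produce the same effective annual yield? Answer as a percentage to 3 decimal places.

EAR = (1 + 0.0672/4)^4 − 1 = 0.068912.
Solve (1 + r/52)^52 = 1.068912: r/52 = 1.068912^(1/52) − 1 = 0.001282, so r = 0.066684 = 6.668%.

6.668%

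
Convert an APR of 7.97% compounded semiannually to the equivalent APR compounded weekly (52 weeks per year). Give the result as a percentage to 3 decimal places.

7.821%

EAR = (1 + 0.0797/2)^2 − 1 = 0.081288.
Solve (1 + r/52)^52 = 1.081288: r/52 = 1.081288^(1/52) − 1 = 0.001504, so r = 0.078212 = 7.821%.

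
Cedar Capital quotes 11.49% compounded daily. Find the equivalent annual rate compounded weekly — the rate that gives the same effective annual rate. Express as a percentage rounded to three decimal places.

EAR = (1 + 0.1149/365)^365 − 1 = 0.121741.
Solve (1 + r/52)^52 = 1.121741: r/52 = 1.121741^(1/52) − 1 = 0.002212, so r = 0.115009 = 11.501%.

11.501%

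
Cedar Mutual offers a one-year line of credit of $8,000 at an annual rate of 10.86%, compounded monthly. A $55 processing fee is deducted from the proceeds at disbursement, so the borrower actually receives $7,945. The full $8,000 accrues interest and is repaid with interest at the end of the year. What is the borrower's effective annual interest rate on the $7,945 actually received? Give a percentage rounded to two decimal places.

Amount owed after one year: 8,000 × (1 + 0.1086/12)^12 = 8,000 × 1.114172 = $8,913.38.
Effective rate on net proceeds: 8,913.38 / 7,945 − 1 = 0.121885 = 12.19%.

12.19%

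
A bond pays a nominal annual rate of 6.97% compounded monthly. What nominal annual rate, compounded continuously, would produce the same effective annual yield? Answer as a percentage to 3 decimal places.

6.950%

EAR = (1 + 0.0697/12)^12 − 1 = 0.071970.
Equivalent continuous rate: r = ln(1 + 0.071970) = 0.069498 = 6.950%.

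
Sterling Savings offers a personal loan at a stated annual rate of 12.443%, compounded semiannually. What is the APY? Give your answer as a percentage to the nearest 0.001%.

EAR = (1 + 0.12443/2)^2 − 1.
= 1.128301 − 1 = 12.830%.

12.830%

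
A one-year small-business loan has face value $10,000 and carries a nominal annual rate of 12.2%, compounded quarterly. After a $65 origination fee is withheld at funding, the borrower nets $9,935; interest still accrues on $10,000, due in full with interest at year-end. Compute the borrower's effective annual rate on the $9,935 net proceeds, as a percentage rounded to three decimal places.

13.507%

Amount owed after one year: 10,000 × (1 + 0.122/4)^4 = 10,000 × 1.127696 = $11,276.96.
Effective rate on net proceeds: 11,276.96 / 9,935 − 1 = 0.135074 = 13.507%.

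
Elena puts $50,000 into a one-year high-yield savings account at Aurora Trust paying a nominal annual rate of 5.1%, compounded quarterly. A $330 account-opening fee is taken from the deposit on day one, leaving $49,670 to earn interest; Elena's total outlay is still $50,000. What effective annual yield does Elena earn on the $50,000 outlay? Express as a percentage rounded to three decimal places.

4.504%

Value after one year: 49,670 × (1 + 0.051/4)^4 = 49,670 × 1.051984 = $52,252.03.
Effective yield on the $50,000 outlay: 52,252.03 / 50,000 − 1 = 0.045041 = 4.504%.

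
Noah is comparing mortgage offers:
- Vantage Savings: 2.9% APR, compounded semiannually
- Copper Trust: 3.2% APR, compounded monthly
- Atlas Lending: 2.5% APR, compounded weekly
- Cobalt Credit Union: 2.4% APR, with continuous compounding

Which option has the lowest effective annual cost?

Cobalt Credit Union

Vantage Savings: (1 + 0.029/2)^2 − 1 = 2.921%
Copper Trust: (1 + 0.032/12)^12 − 1 = 3.247%
Atlas Lending: (1 + 0.025/52)^52 − 1 = 2.531%
Cobalt Credit Union: e^0.024 − 1 = 2.429%
The lowest effective annual rate is Cobalt Credit Union at 2.429%.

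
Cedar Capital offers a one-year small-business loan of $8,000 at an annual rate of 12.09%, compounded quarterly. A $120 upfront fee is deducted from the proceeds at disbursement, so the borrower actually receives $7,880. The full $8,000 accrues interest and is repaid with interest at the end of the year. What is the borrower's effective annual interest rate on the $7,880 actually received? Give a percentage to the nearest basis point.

Amount owed after one year: 8,000 × (1 + 0.1209/4)^4 = 8,000 × 1.126493 = $9,011.94.
Effective rate on net proceeds: 9,011.94 / 7,880 − 1 = 0.143647 = 14.36%.

14.36%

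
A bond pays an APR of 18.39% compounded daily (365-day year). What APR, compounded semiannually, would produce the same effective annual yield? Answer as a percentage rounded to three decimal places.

EAR = (1 + 0.1839/365)^365 − 1 = 0.201840.
Solve (1 + r/2)^2 = 1.201840: r/2 = 1.201840^(1/2) − 1 = 0.096285, so r = 0.192569 = 19.257%.

19.257%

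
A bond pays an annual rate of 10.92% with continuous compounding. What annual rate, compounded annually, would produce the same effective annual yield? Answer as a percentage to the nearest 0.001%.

EAR under continuous compounding: e^0.1092 − 1 = 0.115385.
Compounded annually, the equivalent nominal rate is the EAR itself: 11.539%.

11.539%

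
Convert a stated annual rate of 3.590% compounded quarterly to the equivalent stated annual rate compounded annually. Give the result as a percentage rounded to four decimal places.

3.6386%

EAR = (1 + 0.03590/4)^4 − 1 = 0.036386.
Compounded annually, the equivalent nominal rate is the EAR itself: 3.6386%.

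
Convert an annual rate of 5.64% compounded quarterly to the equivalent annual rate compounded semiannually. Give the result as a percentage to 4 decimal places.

EAR = (1 + 0.0564/4)^4 − 1 = 0.057604.
Solve (1 + r/2)^2 = 1.057604: r/2 = 1.057604^(1/2) − 1 = 0.028399, so r = 0.056798 = 5.6798%.

5.6798%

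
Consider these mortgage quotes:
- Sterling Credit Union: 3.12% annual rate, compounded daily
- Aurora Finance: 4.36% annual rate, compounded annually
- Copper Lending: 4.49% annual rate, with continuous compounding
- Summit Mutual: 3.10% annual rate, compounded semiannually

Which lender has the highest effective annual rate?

Sterling Credit Union: (1 + 0.0312/365)^365 − 1 = 3.169%
Aurora Finance: compounded annually, EAR = 4.360%
Copper Lending: e^0.0449 − 1 = 4.592%
Summit Mutual: (1 + 0.0310/2)^2 − 1 = 3.124%
The highest effective annual rate is Copper Lending at 4.592%.

Copper Lending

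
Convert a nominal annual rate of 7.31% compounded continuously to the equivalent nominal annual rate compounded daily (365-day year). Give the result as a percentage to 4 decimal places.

EAR under continuous compounding: e^0.0731 − 1 = 0.075838.
Solve (1 + r/365)^365 = 1.075838: r/365 = 1.075838^(1/365) − 1 = 0.000200, so r = 0.073107 = 7.3107%.

7.3107%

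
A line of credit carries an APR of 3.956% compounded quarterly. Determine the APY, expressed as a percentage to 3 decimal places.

4.015%

EAR = (1 + 0.03956/4)^4 − 1.
= 1.040151 − 1 = 4.015%.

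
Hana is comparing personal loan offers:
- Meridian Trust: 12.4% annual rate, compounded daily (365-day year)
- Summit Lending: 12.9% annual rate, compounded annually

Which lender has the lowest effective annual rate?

Meridian Trust: (1 + 0.124/365)^365 − 1 = 13.199%
Summit Lending: compounded annually, EAR = 12.900%
The lowest effective annual rate is Summit Lending at 12.900%.

Summit Lending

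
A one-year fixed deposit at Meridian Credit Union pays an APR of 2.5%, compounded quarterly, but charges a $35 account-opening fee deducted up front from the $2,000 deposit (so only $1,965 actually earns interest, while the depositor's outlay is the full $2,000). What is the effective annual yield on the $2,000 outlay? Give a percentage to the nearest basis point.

0.73%

Value after one year: 1,965 × (1 + 0.025/4)^4 = 1,965 × 1.025235 = $2,014.59.
Effective yield on the $2,000 outlay: 2,014.59 / 2,000 − 1 = 0.007294 = 0.73%.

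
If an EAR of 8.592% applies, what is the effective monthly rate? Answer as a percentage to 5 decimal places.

The per-month rate i satisfies (1 + i)^12 = 1 + 0.08592.
i = 1.08592^(1/12) − 1 = 0.0068926 = 0.68926%.

0.68926%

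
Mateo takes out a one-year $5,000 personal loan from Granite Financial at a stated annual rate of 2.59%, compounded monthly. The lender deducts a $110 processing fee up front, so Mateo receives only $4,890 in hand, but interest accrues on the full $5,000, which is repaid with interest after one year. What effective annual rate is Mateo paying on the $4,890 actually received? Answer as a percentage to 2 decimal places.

Amount owed after one year: 5,000 × (1 + 0.0259/12)^12 = 5,000 × 1.026210 = $5,131.05.
Effective rate on net proceeds: 5,131.05 / 4,890 − 1 = 0.049294 = 4.93%.

4.93%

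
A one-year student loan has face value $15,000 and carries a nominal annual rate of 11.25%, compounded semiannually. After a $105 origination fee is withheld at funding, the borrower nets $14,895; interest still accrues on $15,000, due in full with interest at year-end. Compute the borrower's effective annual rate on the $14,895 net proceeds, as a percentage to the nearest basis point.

Amount owed after one year: 15,000 × (1 + 0.1125/2)^2 = 15,000 × 1.115664 = $16,734.96.
Effective rate on net proceeds: 16,734.96 / 14,895 − 1 = 0.123529 = 12.35%.

12.35%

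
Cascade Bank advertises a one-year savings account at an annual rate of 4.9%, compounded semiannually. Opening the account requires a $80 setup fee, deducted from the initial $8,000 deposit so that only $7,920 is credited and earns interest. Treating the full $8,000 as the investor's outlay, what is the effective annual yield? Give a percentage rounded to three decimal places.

Value after one year: 7,920 × (1 + 0.049/2)^2 = 7,920 × 1.049600 = $8,312.83.
Effective yield on the $8,000 outlay: 8,312.83 / 8,000 − 1 = 0.039104 = 3.910%.

3.910%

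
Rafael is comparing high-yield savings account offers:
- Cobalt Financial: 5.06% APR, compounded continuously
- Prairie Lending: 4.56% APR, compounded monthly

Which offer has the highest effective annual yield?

Cobalt Financial: e^0.0506 − 1 = 5.190%
Prairie Lending: (1 + 0.0456/12)^12 − 1 = 4.657%
The highest effective annual rate is Cobalt Financial at 5.190%.

Cobalt Financial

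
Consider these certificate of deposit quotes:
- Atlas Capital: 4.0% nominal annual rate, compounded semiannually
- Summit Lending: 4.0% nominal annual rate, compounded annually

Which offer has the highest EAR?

Atlas Capital: (1 + 0.040/2)^2 − 1 = 4.040%
Summit Lending: compounded annually, EAR = 4.000%
The highest effective annual rate is Atlas Capital at 4.040%.

Atlas Capital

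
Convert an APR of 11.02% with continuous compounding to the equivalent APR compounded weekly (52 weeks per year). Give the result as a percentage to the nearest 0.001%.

EAR under continuous compounding: e^0.1102 − 1 = 0.116501.
Solve (1 + r/52)^52 = 1.116501: r/52 = 1.116501^(1/52) − 1 = 0.002121, so r = 0.110317 = 11.032%.

11.032%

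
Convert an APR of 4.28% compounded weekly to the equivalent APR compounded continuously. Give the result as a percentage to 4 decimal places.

EAR = (1 + 0.0428/52)^52 − 1 = 0.043711.
Equivalent continuous rate: r = ln(1 + 0.043711) = 0.042782 = 4.2782%.

4.2782%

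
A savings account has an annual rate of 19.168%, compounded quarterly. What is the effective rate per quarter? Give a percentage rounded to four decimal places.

4.7920%

With a nominal annual rate compounded quarterly, the periodic rate is the nominal rate divided by 4.
i = 0.19168 / 4 = 0.0479200 = 4.7920%.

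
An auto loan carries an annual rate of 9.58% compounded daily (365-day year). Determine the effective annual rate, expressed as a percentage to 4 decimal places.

10.0525%

EAR = (1 + 0.0958/365)^365 − 1.
= (1 + 0.000262)^365 − 1 = 1.100525 − 1 = 10.0525%.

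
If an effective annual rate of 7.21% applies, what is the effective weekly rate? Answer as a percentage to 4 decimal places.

The per-week rate i satisfies (1 + i)^52 = 1 + 0.0721.
i = 1.0721^(1/52) − 1 = 0.0013397 = 0.1340%.

0.1340%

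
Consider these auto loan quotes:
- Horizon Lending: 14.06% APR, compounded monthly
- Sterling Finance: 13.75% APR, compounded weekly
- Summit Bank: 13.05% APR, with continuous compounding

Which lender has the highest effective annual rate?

Horizon Lending: (1 + 0.1406/12)^12 − 1 = 15.002%
Sterling Finance: (1 + 0.1375/52)^52 − 1 = 14.719%
Summit Bank: e^0.1305 − 1 = 13.940%
The highest effective annual rate is Horizon Lending at 15.002%.

Horizon Lending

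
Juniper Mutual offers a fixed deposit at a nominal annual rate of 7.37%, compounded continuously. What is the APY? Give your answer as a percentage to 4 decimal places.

7.6484%

With continuous compounding, EAR = e^0.0737 − 1.
e^0.0737 = 1.076484, so EAR = 0.076484 = 7.6484%.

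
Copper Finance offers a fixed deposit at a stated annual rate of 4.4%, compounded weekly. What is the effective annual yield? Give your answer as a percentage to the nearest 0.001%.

4.496%

EAR = (1 + 0.044/52)^52 − 1.
= 1.044963 − 1 = 4.496%.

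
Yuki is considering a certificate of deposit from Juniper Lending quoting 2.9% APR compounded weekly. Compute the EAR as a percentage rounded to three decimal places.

EAR = (1 + 0.029/52)^52 − 1.
= (1 + 0.000558)^52 − 1 = 1.029416 − 1 = 2.942%.

2.942%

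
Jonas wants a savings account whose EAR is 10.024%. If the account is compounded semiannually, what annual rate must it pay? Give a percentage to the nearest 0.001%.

(1 + r/2)^2 − 1 = 0.10024, so 1 + r/2 = 1.10024^(1/2).
r/2 = 0.048923, so r = 0.097847 = 9.785%.

9.785%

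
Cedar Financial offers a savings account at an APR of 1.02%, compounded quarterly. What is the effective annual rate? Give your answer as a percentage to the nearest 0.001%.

EAR = (1 + 0.0102/4)^4 − 1.
= (1 + 0.002550)^4 − 1 = 1.010239 − 1 = 1.024%.

1.024%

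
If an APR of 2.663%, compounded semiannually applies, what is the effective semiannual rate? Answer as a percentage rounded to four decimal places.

With a nominal annual rate compounded semiannually, the periodic rate is the nominal rate divided by 2.
i = 0.02663 / 2 = 0.0133150 = 1.3315%.

1.3315%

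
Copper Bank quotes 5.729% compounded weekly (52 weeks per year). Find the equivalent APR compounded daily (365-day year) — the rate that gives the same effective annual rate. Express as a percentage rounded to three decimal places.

5.726%

EAR = (1 + 0.05729/52)^52 − 1 = 0.058929.
Solve (1 + r/365)^365 = 1.058929: r/365 = 1.058929^(1/365) − 1 = 0.000157, so r = 0.057263 = 5.726%.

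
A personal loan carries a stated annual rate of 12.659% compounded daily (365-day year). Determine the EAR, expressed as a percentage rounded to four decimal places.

EAR = (1 + 0.12659/365)^365 − 1.
= 1.134927 − 1 = 13.4927%.

13.4927%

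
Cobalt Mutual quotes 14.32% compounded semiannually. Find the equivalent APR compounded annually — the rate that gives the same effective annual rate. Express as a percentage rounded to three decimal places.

EAR = (1 + 0.1432/2)^2 − 1 = 0.148327.
Compounded annually, the equivalent nominal rate is the EAR itself: 14.833%.

14.833%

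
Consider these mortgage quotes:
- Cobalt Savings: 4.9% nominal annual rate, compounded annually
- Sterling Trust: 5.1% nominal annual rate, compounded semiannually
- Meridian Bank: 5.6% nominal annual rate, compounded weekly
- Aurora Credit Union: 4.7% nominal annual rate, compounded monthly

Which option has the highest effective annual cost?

Meridian Bank

Cobalt Savings: compounded annually, EAR = 4.900%
Sterling Trust: (1 + 0.051/2)^2 − 1 = 5.165%
Meridian Bank: (1 + 0.056/52)^52 − 1 = 5.757%
Aurora Credit Union: (1 + 0.047/12)^12 − 1 = 4.803%
The highest effective annual rate is Meridian Bank at 5.757%.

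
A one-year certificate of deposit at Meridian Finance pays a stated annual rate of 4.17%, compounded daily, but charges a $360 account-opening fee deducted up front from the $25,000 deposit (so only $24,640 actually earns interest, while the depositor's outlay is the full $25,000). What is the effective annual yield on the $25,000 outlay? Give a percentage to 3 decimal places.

Value after one year: 24,640 × (1 + 0.0417/365)^365 = 24,640 × 1.042579 = $25,689.15.
Effective yield on the $25,000 outlay: 25,689.15 / 25,000 − 1 = 0.027566 = 2.757%.

2.757%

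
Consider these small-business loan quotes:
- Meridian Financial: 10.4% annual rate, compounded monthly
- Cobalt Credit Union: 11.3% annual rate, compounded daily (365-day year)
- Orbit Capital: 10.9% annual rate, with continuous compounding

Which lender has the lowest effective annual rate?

Meridian Financial

Meridian Financial: (1 + 0.104/12)^12 − 1 = 10.910%
Cobalt Credit Union: (1 + 0.113/365)^365 − 1 = 11.961%
Orbit Capital: e^0.109 − 1 = 11.516%
The lowest effective annual rate is Meridian Financial at 10.910%.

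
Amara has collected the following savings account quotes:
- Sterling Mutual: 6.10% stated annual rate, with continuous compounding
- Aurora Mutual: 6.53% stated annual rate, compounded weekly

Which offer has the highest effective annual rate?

Sterling Mutual: e^0.0610 − 1 = 6.290%
Aurora Mutual: (1 + 0.0653/52)^52 − 1 = 6.744%
The highest effective annual rate is Aurora Mutual at 6.744%.

Aurora Mutual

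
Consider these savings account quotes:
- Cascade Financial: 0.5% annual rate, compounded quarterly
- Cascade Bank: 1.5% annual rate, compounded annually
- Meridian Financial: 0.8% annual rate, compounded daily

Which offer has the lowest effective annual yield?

Cascade Financial

Cascade Financial: (1 + 0.005/4)^4 − 1 = 0.501%
Cascade Bank: compounded annually, EAR = 1.500%
Meridian Financial: (1 + 0.008/365)^365 − 1 = 0.803%
The lowest effective annual rate is Cascade Financial at 0.501%.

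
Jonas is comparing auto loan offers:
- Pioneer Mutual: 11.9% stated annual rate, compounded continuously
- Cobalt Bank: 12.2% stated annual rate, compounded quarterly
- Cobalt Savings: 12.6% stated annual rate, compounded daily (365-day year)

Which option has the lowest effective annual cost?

Pioneer Mutual

Pioneer Mutual: e^0.119 − 1 = 12.637%
Cobalt Bank: (1 + 0.122/4)^4 − 1 = 12.770%
Cobalt Savings: (1 + 0.126/365)^365 − 1 = 13.426%
The lowest effective annual rate is Pioneer Mutual at 12.637%.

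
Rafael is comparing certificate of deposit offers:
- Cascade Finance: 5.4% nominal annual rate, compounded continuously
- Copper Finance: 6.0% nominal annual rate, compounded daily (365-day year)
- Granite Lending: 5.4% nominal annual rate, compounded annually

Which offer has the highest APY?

Copper Finance

Cascade Finance: e^0.054 − 1 = 5.548%
Copper Finance: (1 + 0.060/365)^365 − 1 = 6.183%
Granite Lending: compounded annually, EAR = 5.400%
The highest effective annual rate is Copper Finance at 6.183%.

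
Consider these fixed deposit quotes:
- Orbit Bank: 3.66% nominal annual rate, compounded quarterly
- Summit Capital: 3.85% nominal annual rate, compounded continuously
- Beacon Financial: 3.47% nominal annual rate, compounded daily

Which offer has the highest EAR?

Orbit Bank: (1 + 0.0366/4)^4 − 1 = 3.711%
Summit Capital: e^0.0385 − 1 = 3.925%
Beacon Financial: (1 + 0.0347/365)^365 − 1 = 3.531%
The highest effective annual rate is Summit Capital at 3.925%.

Summit Capital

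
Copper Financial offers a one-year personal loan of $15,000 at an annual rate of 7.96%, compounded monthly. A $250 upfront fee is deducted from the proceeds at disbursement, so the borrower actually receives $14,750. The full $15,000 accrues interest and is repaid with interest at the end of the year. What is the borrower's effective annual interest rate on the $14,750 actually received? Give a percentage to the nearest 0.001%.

10.092%

Amount owed after one year: 15,000 × (1 + 0.0796/12)^12 = 15,000 × 1.082569 = $16,238.54.
Effective rate on net proceeds: 16,238.54 / 14,750 − 1 = 0.100918 = 10.092%.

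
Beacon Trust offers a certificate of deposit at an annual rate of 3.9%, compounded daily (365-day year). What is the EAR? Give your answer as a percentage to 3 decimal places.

3.977%

EAR = (1 + 0.039/365)^365 − 1.
= (1 + 0.000107)^365 − 1 = 1.039768 − 1 = 3.977%.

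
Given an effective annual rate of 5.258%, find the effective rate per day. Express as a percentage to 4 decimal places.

0.0140%

The per-day rate i satisfies (1 + i)^365 = 1 + 0.05258.
i = 1.05258^(1/365) − 1 = 0.0001404 = 0.0140%.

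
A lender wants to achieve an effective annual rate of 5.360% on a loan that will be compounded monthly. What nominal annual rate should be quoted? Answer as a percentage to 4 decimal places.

(1 + r/12)^12 − 1 = 0.05360, so 1 + r/12 = 1.05360^(1/12).
r/12 = 0.004361, so r = 0.052327 = 5.2327%.

5.2327%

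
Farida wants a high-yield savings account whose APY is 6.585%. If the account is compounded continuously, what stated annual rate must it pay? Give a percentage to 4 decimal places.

6.3773%

Continuous: nominal r satisfies e^r − 1 = 0.06585.
r = ln(1 + 0.06585) = ln(1.06585) = 0.063773 = 6.3773%.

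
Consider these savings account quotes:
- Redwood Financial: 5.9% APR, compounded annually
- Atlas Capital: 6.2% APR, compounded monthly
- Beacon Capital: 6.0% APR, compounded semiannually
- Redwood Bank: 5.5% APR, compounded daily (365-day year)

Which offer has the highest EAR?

Redwood Financial: compounded annually, EAR = 5.900%
Atlas Capital: (1 + 0.062/12)^12 − 1 = 6.379%
Beacon Capital: (1 + 0.060/2)^2 − 1 = 6.090%
Redwood Bank: (1 + 0.055/365)^365 − 1 = 5.654%
The highest effective annual rate is Atlas Capital at 6.379%.

Atlas Capital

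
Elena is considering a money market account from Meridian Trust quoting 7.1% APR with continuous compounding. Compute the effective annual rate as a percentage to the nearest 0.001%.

With continuous compounding, EAR = e^0.071 − 1.
e^0.071 = 1.073581, so EAR = 0.073581 = 7.358%.

7.358%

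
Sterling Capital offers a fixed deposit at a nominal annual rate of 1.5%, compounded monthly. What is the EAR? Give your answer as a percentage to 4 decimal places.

1.5104%

EAR = (1 + 0.015/12)^12 − 1.
= (1 + 0.001250)^12 − 1 = 1.015104 − 1 = 1.5104%.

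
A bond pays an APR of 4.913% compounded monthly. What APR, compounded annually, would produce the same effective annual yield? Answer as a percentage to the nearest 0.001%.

EAR = (1 + 0.04913/12)^12 − 1 = 0.050252.
Compounded annually, the equivalent nominal rate is the EAR itself: 5.025%.

5.025%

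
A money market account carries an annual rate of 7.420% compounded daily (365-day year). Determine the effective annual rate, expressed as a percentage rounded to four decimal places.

EAR = (1 + 0.07420/365)^365 − 1.
= (1 + 0.000203)^365 − 1 = 1.077014 − 1 = 7.7014%.

7.7014%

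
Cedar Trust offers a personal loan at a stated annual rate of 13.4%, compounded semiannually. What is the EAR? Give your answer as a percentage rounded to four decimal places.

EAR = (1 + 0.134/2)^2 − 1.
= 1.138489 − 1 = 13.8489%.

13.8489%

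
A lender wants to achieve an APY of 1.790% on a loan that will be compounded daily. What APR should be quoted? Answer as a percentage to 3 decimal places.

1.774%

(1 + r/365)^365 − 1 = 0.01790, so 1 + r/365 = 1.01790^(1/365).
r/365 = 0.000049, so r = 0.017742 = 1.774%.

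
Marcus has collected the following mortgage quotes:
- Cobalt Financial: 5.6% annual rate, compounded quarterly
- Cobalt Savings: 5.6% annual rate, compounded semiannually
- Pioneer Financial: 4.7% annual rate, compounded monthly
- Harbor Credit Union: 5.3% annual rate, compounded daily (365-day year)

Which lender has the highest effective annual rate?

Cobalt Financial

Cobalt Financial: (1 + 0.056/4)^4 − 1 = 5.719%
Cobalt Savings: (1 + 0.056/2)^2 − 1 = 5.678%
Pioneer Financial: (1 + 0.047/12)^12 − 1 = 4.803%
Harbor Credit Union: (1 + 0.053/365)^365 − 1 = 5.443%
The highest effective annual rate is Cobalt Financial at 5.719%.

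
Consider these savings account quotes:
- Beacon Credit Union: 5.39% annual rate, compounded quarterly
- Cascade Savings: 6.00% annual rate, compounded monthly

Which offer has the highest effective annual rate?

Cascade Savings

Beacon Credit Union: (1 + 0.0539/4)^4 − 1 = 5.500%
Cascade Savings: (1 + 0.0600/12)^12 − 1 = 6.168%
The highest effective annual rate is Cascade Savings at 6.168%.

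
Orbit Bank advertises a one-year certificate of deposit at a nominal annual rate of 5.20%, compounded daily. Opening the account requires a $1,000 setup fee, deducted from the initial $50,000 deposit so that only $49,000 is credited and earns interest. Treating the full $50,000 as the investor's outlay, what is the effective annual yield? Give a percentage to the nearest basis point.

3.23%

Value after one year: 49,000 × (1 + 0.0520/365)^365 = 49,000 × 1.053372 = $51,615.22.
Effective yield on the $50,000 outlay: 51,615.22 / 50,000 − 1 = 0.032304 = 3.23%.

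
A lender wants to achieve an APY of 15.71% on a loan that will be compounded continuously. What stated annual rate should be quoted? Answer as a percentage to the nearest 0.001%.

14.592%

Continuous: nominal r satisfies e^r − 1 = 0.1571.
r = ln(1 + 0.1571) = ln(1.1571) = 0.145917 = 14.592%.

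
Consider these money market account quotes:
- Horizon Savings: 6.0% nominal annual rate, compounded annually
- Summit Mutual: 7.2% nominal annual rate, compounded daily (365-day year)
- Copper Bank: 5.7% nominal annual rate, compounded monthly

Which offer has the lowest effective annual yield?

Copper Bank

Horizon Savings: compounded annually, EAR = 6.000%
Summit Mutual: (1 + 0.072/365)^365 − 1 = 7.465%
Copper Bank: (1 + 0.057/12)^12 − 1 = 5.851%
The lowest effective annual rate is Copper Bank at 5.851%.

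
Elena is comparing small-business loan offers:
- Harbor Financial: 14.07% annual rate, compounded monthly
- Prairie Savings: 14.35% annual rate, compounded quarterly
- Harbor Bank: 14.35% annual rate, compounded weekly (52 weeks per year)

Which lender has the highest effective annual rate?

Harbor Bank

Harbor Financial: (1 + 0.1407/12)^12 − 1 = 15.014%
Prairie Savings: (1 + 0.1435/4)^4 − 1 = 15.141%
Harbor Bank: (1 + 0.1435/52)^52 − 1 = 15.408%
The highest effective annual rate is Harbor Bank at 15.408%.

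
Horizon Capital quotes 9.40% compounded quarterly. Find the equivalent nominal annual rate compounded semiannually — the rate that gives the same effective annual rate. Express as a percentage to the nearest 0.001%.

9.510%

EAR = (1 + 0.0940/4)^4 − 1 = 0.097366.
Solve (1 + r/2)^2 = 1.097366: r/2 = 1.097366^(1/2) − 1 = 0.047552, so r = 0.095105 = 9.510%.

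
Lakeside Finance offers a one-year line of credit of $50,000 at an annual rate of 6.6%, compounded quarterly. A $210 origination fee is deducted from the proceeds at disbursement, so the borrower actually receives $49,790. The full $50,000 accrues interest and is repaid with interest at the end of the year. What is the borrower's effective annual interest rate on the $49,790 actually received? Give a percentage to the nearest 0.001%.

Amount owed after one year: 50,000 × (1 + 0.066/4)^4 = 50,000 × 1.067652 = $53,382.58.
Effective rate on net proceeds: 53,382.58 / 49,790 − 1 = 0.072155 = 7.215%.

7.215%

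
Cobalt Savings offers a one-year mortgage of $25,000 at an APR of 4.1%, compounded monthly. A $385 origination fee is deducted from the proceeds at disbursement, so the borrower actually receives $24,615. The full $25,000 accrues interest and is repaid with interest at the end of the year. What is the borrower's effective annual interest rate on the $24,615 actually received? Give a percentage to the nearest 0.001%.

Amount owed after one year: 25,000 × (1 + 0.041/12)^12 = 25,000 × 1.041779 = $26,044.48.
Effective rate on net proceeds: 26,044.48 / 24,615 − 1 = 0.058074 = 5.807%.

5.807%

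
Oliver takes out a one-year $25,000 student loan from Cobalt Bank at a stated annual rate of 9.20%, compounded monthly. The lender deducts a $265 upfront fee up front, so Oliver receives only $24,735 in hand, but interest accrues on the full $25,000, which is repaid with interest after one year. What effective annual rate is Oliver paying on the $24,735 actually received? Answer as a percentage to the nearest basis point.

10.77%

Amount owed after one year: 25,000 × (1 + 0.0920/12)^12 = 25,000 × 1.095980 = $27,399.51.
Effective rate on net proceeds: 27,399.51 / 24,735 − 1 = 0.107722 = 10.77%.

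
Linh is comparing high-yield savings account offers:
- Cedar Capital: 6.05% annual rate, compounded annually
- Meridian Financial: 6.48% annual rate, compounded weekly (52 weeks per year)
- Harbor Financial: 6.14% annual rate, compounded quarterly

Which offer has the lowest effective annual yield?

Cedar Capital

Cedar Capital: compounded annually, EAR = 6.050%
Meridian Financial: (1 + 0.0648/52)^52 − 1 = 6.690%
Harbor Financial: (1 + 0.0614/4)^4 − 1 = 6.283%
The lowest effective annual rate is Cedar Capital at 6.050%.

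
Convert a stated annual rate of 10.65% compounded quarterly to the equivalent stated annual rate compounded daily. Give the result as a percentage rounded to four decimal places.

10.5122%

EAR = (1 + 0.1065/4)^4 − 1 = 0.110829.
Solve (1 + r/365)^365 = 1.110829: r/365 = 1.110829^(1/365) − 1 = 0.000288, so r = 0.105122 = 10.5122%.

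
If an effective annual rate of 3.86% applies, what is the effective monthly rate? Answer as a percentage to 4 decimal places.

0.3161%

The per-month rate i satisfies (1 + i)^12 = 1 + 0.0386.
i = 1.0386^(1/12) − 1 = 0.0031611 = 0.3161%.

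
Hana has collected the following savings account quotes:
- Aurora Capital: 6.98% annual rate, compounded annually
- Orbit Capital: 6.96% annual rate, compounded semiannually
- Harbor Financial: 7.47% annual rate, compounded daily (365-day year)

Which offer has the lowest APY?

Aurora Capital

Aurora Capital: compounded annually, EAR = 6.980%
Orbit Capital: (1 + 0.0696/2)^2 − 1 = 7.081%
Harbor Financial: (1 + 0.0747/365)^365 − 1 = 7.755%
The lowest effective annual rate is Aurora Capital at 6.980%.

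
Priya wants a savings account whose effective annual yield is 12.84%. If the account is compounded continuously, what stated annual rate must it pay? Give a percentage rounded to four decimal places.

12.0801%

Continuous: nominal r satisfies e^r − 1 = 0.1284.
r = ln(1 + 0.1284) = ln(1.1284) = 0.120801 = 12.0801%.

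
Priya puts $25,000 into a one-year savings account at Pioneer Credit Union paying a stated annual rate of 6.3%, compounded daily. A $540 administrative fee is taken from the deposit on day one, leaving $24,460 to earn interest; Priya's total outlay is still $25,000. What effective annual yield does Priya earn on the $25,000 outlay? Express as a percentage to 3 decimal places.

4.202%

Value after one year: 24,460 × (1 + 0.063/365)^365 = 24,460 × 1.065021 = $26,050.41.
Effective yield on the $25,000 outlay: 26,050.41 / 25,000 − 1 = 0.042017 = 4.202%.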